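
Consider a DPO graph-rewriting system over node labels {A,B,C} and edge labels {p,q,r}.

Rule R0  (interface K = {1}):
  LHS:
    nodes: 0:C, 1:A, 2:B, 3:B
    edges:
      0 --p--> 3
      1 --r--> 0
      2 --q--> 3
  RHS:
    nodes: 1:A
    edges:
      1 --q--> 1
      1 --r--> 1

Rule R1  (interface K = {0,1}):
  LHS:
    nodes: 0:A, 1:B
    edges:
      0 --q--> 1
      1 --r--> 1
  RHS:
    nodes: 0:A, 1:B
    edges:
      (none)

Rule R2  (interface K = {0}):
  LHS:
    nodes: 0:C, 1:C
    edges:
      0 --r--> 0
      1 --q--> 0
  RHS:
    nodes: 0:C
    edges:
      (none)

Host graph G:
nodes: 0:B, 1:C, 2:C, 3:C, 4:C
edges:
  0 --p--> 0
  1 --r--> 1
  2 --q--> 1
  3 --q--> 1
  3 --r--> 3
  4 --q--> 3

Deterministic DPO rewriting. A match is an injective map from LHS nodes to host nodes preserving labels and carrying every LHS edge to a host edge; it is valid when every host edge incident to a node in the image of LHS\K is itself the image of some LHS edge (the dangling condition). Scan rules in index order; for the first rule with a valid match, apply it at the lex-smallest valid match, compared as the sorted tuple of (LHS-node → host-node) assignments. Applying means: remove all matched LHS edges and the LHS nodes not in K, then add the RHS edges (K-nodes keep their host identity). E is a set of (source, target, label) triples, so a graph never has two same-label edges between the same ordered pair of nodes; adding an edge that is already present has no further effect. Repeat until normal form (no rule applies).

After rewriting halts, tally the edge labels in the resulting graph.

Answer: p:1 q:1

Derivation:
start.  V:5 E:6  edges: 0-p->0 1-r->1 2-q->1 3-q->1 3-r->3 4-q->3
1. fire R2 via {0↦1, 1↦2}  →  V:4 E:4  edges: 0-p->0 3-q->1 3-r->3 4-q->3
2. fire R2 via {0↦3, 1↦4}  →  V:3 E:2  edges: 0-p->0 3-q->1
halt: no rule applies after step 2
NF edges: [(0, 0, 'p'), (3, 1, 'q')]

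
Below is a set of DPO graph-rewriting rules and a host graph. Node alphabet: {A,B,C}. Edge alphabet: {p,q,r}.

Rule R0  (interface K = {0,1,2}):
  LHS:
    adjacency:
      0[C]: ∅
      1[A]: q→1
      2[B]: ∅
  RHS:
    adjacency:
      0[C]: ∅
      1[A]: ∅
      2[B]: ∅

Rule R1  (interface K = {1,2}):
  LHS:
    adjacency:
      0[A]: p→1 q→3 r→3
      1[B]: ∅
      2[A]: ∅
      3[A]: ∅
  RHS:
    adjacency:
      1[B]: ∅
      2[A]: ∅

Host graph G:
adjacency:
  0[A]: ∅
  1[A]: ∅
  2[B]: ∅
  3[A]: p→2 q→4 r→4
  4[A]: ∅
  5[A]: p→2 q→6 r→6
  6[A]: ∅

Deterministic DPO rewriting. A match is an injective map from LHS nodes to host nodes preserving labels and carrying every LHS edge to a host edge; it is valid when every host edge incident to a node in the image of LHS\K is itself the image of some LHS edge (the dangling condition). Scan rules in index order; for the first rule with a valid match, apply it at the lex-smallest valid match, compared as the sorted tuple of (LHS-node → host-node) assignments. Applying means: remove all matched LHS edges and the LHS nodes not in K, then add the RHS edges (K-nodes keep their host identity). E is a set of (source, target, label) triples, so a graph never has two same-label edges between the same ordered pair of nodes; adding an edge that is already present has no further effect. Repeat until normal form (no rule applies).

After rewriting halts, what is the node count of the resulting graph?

initial: |V|=7 |E|=6  E = 3-p->2 3-q->4 3-r->4 5-p->2 5-q->6 5-r->6
step 1: apply R1 at {0↦3, 1↦2, 2↦0, 3↦4}  → |V|=5 |E|=3  E = 5-p->2 5-q->6 5-r->6
step 2: apply R1 at {0↦5, 1↦2, 2↦0, 3↦6}  → |V|=3 |E|=0  E = ∅
final graph: no rule applies after step 2
NF nodes: {0:A, 1:A, 2:B}

Answer: 3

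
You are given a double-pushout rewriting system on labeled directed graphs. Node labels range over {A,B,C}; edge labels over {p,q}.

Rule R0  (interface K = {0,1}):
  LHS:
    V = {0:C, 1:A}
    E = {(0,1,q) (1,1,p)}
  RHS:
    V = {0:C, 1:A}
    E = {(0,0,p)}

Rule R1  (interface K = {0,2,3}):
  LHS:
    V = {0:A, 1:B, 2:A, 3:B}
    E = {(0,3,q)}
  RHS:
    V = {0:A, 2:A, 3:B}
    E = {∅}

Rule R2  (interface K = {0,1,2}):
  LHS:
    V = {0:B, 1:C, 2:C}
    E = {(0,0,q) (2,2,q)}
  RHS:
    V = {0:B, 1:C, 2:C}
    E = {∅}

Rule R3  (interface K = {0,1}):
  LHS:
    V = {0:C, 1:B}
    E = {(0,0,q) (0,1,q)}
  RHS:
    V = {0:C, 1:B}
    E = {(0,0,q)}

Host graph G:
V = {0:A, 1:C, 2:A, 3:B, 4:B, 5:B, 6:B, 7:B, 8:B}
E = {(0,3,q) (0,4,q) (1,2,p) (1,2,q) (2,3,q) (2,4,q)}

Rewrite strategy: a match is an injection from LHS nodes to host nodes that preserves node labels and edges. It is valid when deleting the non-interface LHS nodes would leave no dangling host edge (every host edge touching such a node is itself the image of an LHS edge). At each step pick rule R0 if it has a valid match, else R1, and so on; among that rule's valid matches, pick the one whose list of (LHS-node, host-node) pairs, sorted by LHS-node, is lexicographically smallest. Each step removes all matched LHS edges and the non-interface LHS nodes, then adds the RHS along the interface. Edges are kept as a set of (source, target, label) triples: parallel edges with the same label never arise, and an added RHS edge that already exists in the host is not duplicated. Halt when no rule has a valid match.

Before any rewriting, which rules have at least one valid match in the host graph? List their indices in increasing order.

R0: no valid match — LHS pattern not found
R1: 16 valid matches — {0↦0, 1↦5, 2↦2, 3↦3}, {0↦0, 1↦5, 2↦2, 3↦4}, {0↦0, 1↦6, 2↦2, 3↦3} (+13 more)
R2: no valid match — LHS pattern not found
R3: no valid match — LHS pattern not found

Answer: [R1]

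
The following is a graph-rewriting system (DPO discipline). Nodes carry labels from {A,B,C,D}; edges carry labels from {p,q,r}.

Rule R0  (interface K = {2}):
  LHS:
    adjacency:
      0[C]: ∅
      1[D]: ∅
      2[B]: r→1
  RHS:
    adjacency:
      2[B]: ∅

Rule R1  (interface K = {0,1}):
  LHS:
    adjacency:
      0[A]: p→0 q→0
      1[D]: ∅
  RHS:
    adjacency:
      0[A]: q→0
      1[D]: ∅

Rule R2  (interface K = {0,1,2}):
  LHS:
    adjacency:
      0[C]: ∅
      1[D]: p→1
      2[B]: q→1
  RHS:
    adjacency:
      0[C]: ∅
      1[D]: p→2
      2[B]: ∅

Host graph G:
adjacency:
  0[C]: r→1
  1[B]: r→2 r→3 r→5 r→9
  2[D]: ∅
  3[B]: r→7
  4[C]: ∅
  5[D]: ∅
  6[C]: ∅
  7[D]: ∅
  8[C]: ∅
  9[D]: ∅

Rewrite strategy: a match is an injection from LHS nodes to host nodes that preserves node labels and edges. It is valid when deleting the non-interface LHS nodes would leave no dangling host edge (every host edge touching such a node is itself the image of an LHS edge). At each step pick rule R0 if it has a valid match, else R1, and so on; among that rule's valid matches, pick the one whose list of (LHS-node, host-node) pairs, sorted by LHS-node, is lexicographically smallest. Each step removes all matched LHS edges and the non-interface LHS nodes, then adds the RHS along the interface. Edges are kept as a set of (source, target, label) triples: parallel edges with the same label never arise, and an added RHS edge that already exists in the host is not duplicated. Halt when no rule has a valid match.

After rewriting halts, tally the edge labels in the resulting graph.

[0] host  ⇒  10 nodes, 6 edges  {0-r->1 1-r->2 1-r->3 1-r->5 1-r->9 3-r->7}
[1] R0 @ {0↦4, 1↦2, 2↦1}  ⇒  8 nodes, 5 edges  {0-r->1 1-r->3 1-r->5 1-r->9 3-r->7}
[2] R0 @ {0↦6, 1↦5, 2↦1}  ⇒  6 nodes, 4 edges  {0-r->1 1-r->3 1-r->9 3-r->7}
[3] R0 @ {0↦8, 1↦7, 2↦3}  ⇒  4 nodes, 3 edges  {0-r->1 1-r->3 1-r->9}
halt: no rule applies after step 3
NF edges: [(0, 1, 'r'), (1, 3, 'r'), (1, 9, 'r')]

Answer: r:3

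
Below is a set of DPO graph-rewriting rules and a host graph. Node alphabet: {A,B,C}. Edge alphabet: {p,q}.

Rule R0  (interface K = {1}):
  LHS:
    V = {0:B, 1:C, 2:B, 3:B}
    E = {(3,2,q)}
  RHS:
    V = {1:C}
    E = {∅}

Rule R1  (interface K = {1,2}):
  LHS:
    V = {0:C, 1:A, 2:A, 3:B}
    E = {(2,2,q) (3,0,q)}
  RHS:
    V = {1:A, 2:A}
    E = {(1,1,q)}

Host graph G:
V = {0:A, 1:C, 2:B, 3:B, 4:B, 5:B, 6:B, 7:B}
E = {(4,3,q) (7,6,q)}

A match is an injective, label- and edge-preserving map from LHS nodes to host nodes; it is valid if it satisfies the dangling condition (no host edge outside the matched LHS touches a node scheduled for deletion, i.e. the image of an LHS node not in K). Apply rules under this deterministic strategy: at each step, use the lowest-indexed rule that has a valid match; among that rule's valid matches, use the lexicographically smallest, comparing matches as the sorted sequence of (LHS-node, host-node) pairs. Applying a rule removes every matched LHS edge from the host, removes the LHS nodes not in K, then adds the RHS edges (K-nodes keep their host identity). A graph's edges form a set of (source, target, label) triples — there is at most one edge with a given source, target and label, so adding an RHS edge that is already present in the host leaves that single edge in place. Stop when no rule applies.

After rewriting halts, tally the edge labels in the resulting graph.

Answer: (no edges)

Steps:
[0] host  ⇒  8 nodes, 2 edges  {4-q->3 7-q->6}
[1] R0 @ {0↦2, 1↦1, 2↦3, 3↦4}  ⇒  5 nodes, 1 edges  {7-q->6}
[2] R0 @ {0↦5, 1↦1, 2↦6, 3↦7}  ⇒  2 nodes, 0 edges  {∅}
normal form: no rule applies after step 2
NF edges: []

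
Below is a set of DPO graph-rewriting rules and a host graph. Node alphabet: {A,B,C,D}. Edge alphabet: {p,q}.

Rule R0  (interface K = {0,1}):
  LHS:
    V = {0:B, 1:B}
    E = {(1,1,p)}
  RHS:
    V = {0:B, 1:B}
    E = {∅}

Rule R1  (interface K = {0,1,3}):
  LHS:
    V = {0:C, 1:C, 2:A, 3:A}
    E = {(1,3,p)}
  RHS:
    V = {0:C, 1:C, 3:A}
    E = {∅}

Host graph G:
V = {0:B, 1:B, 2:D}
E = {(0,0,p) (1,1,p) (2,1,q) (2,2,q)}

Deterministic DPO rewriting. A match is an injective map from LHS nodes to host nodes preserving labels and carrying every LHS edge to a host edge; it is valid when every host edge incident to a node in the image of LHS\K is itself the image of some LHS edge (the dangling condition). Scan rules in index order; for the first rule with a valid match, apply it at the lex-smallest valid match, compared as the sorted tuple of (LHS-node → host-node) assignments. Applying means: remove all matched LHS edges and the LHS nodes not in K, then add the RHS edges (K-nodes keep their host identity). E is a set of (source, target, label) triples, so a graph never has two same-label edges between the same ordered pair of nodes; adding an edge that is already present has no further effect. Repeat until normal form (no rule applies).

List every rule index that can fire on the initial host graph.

Answer: [R0]

Derivation:
R0: 2 valid matches — {0↦0, 1↦1}, {0↦1, 1↦0}
R1: no valid match — LHS pattern not found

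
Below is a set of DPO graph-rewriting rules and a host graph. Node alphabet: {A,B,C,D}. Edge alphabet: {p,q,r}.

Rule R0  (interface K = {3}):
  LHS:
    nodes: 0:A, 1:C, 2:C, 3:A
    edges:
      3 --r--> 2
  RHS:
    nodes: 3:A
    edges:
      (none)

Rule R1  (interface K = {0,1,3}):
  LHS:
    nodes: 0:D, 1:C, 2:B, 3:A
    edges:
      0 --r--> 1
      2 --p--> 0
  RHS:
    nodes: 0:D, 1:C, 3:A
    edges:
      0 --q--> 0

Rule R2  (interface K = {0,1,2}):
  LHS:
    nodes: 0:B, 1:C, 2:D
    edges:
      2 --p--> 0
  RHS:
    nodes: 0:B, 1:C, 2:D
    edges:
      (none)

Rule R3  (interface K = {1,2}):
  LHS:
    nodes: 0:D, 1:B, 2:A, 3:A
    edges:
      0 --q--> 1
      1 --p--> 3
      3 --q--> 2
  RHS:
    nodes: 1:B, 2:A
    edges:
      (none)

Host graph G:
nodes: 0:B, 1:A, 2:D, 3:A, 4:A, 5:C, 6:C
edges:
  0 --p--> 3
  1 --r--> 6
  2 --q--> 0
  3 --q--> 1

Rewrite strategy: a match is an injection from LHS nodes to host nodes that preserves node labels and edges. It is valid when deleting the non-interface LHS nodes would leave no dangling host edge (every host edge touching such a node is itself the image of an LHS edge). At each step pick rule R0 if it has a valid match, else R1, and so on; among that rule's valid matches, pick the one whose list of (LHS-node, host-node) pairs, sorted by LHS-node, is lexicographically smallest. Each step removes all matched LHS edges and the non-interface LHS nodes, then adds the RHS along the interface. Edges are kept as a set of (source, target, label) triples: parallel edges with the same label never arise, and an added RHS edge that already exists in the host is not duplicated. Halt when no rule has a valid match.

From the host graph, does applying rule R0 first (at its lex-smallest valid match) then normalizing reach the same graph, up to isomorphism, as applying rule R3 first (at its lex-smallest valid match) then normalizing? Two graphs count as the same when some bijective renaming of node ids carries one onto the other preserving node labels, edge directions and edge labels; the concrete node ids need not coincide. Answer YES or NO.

Answer: YES

Derivation:
branch R0-first: apply at {0↦4, 1↦5, 2↦6, 3↦1} → |E|=3, then 1 more step(s) → NF |V|=2 |E|=0 V={0:B, 1:A} E=∅
branch R3-first: apply at {0↦2, 1↦0, 2↦1, 3↦3} → |E|=1, then 1 more step(s) → NF |V|=2 |E|=0 V={0:B, 1:A} E=∅
graphs isomorphic (equal up to label-preserving node renaming)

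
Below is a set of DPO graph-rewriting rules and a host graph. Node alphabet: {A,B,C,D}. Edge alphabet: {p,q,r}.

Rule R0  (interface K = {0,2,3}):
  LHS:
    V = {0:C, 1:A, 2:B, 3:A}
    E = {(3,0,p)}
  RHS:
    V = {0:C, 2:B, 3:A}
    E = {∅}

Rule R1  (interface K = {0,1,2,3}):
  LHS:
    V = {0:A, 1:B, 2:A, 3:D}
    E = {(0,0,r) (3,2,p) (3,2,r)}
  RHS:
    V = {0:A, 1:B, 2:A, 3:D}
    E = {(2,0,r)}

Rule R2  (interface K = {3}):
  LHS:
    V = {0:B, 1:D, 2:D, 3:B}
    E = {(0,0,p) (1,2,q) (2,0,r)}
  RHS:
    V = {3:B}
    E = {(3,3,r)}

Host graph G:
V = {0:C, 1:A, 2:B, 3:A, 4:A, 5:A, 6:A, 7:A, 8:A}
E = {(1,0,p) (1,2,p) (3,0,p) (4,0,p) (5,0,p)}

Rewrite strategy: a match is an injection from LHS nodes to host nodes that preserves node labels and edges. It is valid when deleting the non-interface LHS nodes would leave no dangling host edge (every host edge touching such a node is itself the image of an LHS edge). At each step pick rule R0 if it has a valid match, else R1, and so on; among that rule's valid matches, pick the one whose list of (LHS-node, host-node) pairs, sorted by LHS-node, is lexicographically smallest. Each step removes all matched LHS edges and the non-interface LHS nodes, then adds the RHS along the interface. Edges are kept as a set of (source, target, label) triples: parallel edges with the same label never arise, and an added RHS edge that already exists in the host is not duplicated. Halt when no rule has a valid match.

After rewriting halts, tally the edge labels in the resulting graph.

Answer: p:1

Steps:
initial: |V|=9 |E|=5  E = 1-p->0 1-p->2 3-p->0 4-p->0 5-p->0
step 1: apply R0 at {0↦0, 1↦6, 2↦2, 3↦1}  → |V|=8 |E|=4  E = 1-p->2 3-p->0 4-p->0 5-p->0
step 2: apply R0 at {0↦0, 1↦7, 2↦2, 3↦3}  → |V|=7 |E|=3  E = 1-p->2 4-p->0 5-p->0
step 3: apply R0 at {0↦0, 1↦3, 2↦2, 3↦4}  → |V|=6 |E|=2  E = 1-p->2 5-p->0
step 4: apply R0 at {0↦0, 1↦4, 2↦2, 3↦5}  → |V|=5 |E|=1  E = 1-p->2
normal form: no rule applies after step 4
NF edges: [(1, 2, 'p')]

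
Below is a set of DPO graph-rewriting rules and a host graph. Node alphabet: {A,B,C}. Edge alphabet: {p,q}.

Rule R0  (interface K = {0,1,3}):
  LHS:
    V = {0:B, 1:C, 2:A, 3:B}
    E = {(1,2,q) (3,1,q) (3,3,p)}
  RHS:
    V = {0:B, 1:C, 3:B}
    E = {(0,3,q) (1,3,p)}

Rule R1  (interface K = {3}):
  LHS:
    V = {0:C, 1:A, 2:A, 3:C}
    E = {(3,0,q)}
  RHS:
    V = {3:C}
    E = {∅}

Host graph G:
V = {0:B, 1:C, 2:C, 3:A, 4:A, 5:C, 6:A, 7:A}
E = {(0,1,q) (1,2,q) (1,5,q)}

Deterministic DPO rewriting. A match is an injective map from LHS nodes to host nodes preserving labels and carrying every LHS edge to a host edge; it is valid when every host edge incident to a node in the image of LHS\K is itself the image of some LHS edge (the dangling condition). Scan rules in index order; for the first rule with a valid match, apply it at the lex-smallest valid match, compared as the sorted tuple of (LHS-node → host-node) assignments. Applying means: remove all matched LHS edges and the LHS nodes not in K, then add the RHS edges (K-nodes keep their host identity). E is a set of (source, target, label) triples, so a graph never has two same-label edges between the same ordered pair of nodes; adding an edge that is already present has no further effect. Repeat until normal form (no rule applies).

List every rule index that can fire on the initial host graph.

Answer: [R1]

Derivation:
R0: no valid match — LHS pattern not found
R1: 24 valid matches — {0↦2, 1↦3, 2↦4, 3↦1}, {0↦2, 1↦3, 2↦6, 3↦1}, {0↦2, 1↦3, 2↦7, 3↦1} (+21 more)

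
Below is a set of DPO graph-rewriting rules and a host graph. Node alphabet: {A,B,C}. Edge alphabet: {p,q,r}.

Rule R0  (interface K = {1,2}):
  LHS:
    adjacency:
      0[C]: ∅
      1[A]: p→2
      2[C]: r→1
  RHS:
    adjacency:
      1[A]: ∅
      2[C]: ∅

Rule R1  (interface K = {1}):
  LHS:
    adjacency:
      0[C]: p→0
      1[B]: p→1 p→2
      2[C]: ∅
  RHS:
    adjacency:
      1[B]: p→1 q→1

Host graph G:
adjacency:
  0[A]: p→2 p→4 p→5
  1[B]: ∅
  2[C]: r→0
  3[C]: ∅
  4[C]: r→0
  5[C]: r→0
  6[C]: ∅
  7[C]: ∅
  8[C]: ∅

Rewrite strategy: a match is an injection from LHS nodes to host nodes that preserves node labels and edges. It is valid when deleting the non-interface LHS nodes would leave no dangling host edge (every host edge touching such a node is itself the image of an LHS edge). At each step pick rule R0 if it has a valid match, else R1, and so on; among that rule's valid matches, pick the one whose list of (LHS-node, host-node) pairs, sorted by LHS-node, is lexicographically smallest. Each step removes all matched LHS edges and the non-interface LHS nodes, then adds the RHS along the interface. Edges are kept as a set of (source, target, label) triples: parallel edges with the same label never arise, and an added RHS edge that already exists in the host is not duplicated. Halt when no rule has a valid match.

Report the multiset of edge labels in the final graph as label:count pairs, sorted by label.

start.  V:9 E:6  edges: 0-p->2 0-p->4 0-p->5 2-r->0 4-r->0 5-r->0
1. fire R0 via {0↦3, 1↦0, 2↦2}  →  V:8 E:4  edges: 0-p->4 0-p->5 4-r->0 5-r->0
2. fire R0 via {0↦2, 1↦0, 2↦4}  →  V:7 E:2  edges: 0-p->5 5-r->0
3. fire R0 via {0↦4, 1↦0, 2↦5}  →  V:6 E:0  edges: ∅
halt: no rule applies after step 3
NF edges: []

Answer: (no edges)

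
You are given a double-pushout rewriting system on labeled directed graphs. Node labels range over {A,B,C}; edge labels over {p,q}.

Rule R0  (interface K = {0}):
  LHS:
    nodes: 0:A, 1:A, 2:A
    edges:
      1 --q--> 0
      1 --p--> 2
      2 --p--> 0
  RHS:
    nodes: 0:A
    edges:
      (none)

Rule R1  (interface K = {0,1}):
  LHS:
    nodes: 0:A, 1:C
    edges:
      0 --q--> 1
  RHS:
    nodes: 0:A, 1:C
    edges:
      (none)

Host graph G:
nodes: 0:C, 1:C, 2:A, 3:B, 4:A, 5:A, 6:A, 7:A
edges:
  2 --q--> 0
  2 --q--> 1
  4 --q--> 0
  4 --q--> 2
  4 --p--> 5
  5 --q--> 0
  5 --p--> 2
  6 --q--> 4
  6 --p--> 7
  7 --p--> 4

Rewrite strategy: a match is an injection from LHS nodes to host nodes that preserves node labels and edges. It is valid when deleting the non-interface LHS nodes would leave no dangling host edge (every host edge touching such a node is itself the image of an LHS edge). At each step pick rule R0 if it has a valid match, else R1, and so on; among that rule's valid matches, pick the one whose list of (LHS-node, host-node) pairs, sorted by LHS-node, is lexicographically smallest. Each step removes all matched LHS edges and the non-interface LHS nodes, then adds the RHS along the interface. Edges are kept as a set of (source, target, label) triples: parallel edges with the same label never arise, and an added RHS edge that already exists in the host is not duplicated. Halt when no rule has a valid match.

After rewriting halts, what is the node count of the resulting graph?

start.  V:8 E:10  edges: 2-q->0 2-q->1 4-q->0 4-q->2 4-p->5 5-q->0 5-p->2 6-q->4 6-p->7 7-p->4
1. fire R0 via {0↦4, 1↦6, 2↦7}  →  V:6 E:7  edges: 2-q->0 2-q->1 4-q->0 4-q->2 4-p->5 5-q->0 5-p->2
2. fire R1 via {0↦2, 1↦0}  →  V:6 E:6  edges: 2-q->1 4-q->0 4-q->2 4-p->5 5-q->0 5-p->2
3. fire R1 via {0↦2, 1↦1}  →  V:6 E:5  edges: 4-q->0 4-q->2 4-p->5 5-q->0 5-p->2
4. fire R1 via {0↦4, 1↦0}  →  V:6 E:4  edges: 4-q->2 4-p->5 5-q->0 5-p->2
5. fire R1 via {0↦5, 1↦0}  →  V:6 E:3  edges: 4-q->2 4-p->5 5-p->2
6. fire R0 via {0↦2, 1↦4, 2↦5}  →  V:4 E:0  edges: ∅
final graph: no rule applies after step 6
NF nodes: {0:C, 1:C, 2:A, 3:B}

Answer: 4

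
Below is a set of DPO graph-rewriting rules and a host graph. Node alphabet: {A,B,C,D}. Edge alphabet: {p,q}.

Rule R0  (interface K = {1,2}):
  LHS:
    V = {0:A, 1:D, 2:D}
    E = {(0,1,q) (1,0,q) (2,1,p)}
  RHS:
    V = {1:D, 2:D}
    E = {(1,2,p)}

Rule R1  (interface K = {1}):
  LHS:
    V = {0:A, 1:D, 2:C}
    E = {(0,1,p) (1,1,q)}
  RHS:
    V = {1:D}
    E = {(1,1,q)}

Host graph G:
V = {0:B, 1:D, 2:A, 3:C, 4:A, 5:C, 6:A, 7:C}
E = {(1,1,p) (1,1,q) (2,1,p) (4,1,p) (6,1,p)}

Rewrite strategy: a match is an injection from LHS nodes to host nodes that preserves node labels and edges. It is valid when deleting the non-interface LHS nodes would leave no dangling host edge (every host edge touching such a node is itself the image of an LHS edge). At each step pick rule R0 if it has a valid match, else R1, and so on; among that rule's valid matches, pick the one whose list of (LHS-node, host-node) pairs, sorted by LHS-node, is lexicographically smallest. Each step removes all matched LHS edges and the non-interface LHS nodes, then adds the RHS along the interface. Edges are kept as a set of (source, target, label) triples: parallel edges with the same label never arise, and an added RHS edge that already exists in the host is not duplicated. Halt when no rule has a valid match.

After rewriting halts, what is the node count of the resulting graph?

Answer: 2

Rewrite trace:
initial: |V|=8 |E|=5  E = 1-p->1 1-q->1 2-p->1 4-p->1 6-p->1
step 1: apply R1 at {0↦2, 1↦1, 2↦3}  → |V|=6 |E|=4  E = 1-p->1 1-q->1 4-p->1 6-p->1
step 2: apply R1 at {0↦4, 1↦1, 2↦5}  → |V|=4 |E|=3  E = 1-p->1 1-q->1 6-p->1
step 3: apply R1 at {0↦6, 1↦1, 2↦7}  → |V|=2 |E|=2  E = 1-p->1 1-q->1
final graph: no rule applies after step 3
NF nodes: {0:B, 1:D}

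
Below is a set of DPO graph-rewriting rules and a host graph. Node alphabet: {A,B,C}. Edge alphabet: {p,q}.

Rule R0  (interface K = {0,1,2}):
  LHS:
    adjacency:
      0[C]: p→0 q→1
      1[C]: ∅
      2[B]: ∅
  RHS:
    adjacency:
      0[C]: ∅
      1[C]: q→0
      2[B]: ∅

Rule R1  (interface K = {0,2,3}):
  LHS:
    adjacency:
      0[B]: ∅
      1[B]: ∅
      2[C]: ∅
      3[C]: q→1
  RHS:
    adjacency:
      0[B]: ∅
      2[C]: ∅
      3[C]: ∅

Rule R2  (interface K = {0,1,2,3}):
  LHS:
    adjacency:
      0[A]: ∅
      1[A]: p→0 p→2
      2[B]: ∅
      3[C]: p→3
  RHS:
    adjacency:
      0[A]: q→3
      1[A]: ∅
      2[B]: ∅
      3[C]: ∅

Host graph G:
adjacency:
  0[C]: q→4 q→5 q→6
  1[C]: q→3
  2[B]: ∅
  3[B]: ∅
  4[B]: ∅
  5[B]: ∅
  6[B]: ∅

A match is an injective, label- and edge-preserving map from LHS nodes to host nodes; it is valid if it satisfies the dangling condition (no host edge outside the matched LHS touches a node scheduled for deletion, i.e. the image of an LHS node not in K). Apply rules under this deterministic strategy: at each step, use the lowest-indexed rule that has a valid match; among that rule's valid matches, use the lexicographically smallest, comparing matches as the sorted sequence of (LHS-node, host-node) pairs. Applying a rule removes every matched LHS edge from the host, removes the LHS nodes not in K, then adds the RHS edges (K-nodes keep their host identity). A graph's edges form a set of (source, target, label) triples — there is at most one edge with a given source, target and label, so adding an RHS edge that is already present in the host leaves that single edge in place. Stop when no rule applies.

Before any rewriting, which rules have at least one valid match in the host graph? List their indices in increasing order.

Answer: [R1]

Rewrite trace:
R0: no valid match — LHS pattern not found
R1: 16 valid matches — {0↦2, 1↦3, 2↦0, 3↦1}, {0↦2, 1↦4, 2↦1, 3↦0}, {0↦2, 1↦5, 2↦1, 3↦0} (+13 more)
R2: no valid match — LHS pattern not found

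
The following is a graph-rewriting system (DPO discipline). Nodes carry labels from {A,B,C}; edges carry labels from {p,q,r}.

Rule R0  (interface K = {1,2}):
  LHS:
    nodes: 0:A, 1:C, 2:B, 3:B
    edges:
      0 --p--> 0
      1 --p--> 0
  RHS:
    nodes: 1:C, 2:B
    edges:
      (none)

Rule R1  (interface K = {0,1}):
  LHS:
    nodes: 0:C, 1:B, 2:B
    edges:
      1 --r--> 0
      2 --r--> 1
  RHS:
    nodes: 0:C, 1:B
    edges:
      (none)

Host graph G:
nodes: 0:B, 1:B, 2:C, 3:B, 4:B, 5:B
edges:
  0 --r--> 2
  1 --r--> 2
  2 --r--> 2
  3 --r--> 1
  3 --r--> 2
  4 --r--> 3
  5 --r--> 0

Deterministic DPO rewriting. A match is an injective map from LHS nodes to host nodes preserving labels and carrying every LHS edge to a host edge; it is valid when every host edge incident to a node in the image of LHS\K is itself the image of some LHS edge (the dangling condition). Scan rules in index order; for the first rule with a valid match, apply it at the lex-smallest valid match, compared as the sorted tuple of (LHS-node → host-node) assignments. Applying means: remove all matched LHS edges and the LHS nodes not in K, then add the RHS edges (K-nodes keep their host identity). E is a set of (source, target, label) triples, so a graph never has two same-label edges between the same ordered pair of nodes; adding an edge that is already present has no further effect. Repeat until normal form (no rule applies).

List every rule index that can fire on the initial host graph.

Answer: [R1]

Steps:
R0: no valid match — LHS pattern not found
R1: 2 valid matches — {0↦2, 1↦0, 2↦5}, {0↦2, 1↦3, 2↦4}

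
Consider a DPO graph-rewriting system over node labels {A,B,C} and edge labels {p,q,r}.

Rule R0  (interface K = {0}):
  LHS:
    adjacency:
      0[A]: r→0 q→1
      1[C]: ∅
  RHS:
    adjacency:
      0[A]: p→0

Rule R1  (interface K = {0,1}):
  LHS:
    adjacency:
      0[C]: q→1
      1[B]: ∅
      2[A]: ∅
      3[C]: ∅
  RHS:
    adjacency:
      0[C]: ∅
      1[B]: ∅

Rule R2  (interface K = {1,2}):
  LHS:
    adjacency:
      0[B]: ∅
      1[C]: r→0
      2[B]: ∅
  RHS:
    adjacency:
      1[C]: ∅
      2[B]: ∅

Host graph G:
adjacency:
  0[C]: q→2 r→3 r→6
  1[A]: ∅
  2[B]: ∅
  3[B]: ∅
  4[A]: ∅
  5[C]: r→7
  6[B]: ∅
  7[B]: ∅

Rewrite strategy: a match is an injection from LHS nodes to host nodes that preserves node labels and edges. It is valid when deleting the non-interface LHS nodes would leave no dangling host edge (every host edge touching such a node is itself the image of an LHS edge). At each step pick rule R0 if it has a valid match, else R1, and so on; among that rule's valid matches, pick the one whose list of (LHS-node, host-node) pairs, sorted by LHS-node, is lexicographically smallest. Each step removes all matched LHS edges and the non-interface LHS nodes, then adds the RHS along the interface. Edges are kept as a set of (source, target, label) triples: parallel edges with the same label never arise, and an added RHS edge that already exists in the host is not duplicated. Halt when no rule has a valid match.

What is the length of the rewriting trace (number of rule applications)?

Answer: 4

Rewrite trace:
start.  V:8 E:4  edges: 0-q->2 0-r->3 0-r->6 5-r->7
1. fire R2 via {0↦3, 1↦0, 2↦2}  →  V:7 E:3  edges: 0-q->2 0-r->6 5-r->7
2. fire R2 via {0↦6, 1↦0, 2↦2}  →  V:6 E:2  edges: 0-q->2 5-r->7
3. fire R2 via {0↦7, 1↦5, 2↦2}  →  V:5 E:1  edges: 0-q->2
4. fire R1 via {0↦0, 1↦2, 2↦1, 3↦5}  →  V:3 E:0  edges: ∅
halt: no rule applies after step 4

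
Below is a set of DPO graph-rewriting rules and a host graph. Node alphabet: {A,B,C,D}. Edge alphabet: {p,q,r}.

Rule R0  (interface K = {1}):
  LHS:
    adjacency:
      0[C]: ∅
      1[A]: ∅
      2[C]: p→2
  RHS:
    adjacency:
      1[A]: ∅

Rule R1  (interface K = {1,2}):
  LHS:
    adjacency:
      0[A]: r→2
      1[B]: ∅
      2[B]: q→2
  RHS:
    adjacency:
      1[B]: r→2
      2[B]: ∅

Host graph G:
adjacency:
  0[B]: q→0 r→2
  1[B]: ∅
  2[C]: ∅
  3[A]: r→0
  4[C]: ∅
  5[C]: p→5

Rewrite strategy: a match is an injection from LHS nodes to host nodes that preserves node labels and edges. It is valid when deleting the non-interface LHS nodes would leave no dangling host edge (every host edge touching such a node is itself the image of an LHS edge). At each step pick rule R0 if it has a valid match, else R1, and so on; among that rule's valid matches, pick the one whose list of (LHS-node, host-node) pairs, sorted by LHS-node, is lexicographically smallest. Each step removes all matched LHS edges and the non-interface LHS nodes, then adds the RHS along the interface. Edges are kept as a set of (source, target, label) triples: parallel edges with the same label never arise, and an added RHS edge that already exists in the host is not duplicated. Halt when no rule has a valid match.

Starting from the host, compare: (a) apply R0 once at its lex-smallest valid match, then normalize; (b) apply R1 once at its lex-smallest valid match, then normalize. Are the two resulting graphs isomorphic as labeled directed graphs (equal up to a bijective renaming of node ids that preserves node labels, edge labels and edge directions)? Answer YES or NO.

Answer: NO

Steps:
branch R0-first: apply at {0↦4, 1↦3, 2↦5} → |E|=3, then 1 more step(s) → NF |V|=3 |E|=2 V={0:B, 1:B, 2:C} E=0-r->2 1-r->0
branch R1-first: apply at {0↦3, 1↦1, 2↦0} → |E|=3, then 0 more step(s) → NF |V|=5 |E|=3 V={0:B, 1:B, 2:C, 4:C, 5:C} E=0-r->2 1-r->0 5-p->5
graphs not isomorphic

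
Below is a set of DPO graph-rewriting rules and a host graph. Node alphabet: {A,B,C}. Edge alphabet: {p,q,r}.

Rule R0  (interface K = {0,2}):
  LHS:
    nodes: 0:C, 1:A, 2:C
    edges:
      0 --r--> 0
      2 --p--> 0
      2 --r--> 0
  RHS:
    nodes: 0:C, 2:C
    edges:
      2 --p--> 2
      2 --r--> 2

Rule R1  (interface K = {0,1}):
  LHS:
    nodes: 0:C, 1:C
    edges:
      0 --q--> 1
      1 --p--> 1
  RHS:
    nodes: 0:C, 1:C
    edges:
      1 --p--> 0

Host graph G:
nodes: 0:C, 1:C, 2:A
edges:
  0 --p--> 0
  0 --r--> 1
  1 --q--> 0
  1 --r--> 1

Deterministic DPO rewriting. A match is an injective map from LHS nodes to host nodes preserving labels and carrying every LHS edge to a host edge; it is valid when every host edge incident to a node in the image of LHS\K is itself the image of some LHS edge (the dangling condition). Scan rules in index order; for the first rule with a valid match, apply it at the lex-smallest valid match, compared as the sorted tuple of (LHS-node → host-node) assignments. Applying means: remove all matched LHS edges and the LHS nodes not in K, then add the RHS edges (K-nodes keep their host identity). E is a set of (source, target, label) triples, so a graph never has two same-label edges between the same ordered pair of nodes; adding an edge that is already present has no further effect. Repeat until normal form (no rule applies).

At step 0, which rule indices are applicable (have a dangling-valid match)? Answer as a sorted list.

R0: no valid match — LHS pattern not found
R1: 1 valid match — {0↦1, 1↦0}

Answer: [R1]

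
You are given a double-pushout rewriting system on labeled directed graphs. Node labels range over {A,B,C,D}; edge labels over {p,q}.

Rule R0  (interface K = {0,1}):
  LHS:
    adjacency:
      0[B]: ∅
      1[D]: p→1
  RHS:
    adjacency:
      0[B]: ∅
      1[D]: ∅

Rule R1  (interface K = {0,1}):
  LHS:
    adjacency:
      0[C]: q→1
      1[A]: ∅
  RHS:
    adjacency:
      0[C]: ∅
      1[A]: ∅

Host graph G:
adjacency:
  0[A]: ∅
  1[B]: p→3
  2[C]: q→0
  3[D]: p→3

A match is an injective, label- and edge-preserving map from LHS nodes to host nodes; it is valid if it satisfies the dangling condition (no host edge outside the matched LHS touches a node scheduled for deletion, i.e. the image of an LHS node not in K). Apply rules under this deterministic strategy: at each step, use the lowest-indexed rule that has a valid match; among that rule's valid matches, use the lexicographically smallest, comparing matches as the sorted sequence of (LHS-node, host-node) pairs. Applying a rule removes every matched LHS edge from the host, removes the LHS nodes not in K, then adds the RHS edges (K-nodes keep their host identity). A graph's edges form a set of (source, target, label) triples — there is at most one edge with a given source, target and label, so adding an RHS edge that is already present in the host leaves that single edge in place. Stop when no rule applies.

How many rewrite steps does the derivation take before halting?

start.  V:4 E:3  edges: 1-p->3 2-q->0 3-p->3
1. fire R0 via {0↦1, 1↦3}  →  V:4 E:2  edges: 1-p->3 2-q->0
2. fire R1 via {0↦2, 1↦0}  →  V:4 E:1  edges: 1-p->3
final graph: no rule applies after step 2

Answer: 2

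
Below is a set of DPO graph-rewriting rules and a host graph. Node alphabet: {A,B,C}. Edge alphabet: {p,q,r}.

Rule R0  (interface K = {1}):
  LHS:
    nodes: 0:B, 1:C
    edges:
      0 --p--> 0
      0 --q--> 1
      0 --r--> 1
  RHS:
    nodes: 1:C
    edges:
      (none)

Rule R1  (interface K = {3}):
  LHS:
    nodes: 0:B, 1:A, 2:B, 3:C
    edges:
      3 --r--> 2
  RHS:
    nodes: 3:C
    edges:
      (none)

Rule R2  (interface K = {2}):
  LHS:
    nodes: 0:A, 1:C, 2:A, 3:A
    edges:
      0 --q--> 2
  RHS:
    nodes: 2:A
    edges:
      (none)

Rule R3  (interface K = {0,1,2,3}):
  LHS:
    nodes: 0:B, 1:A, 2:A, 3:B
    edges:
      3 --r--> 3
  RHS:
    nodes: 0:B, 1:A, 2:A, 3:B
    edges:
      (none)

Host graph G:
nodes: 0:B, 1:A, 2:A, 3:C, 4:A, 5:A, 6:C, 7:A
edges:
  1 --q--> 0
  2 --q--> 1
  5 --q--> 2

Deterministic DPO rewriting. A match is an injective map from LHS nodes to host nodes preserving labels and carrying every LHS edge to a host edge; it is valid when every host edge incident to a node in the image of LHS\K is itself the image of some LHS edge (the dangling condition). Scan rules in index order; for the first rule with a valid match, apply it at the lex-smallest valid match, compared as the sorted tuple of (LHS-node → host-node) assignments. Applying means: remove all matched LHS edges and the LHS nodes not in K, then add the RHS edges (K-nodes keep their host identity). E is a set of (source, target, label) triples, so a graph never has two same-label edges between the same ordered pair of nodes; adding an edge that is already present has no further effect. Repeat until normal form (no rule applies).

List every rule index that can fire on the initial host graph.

Answer: [R2]

Derivation:
R0: no valid match — LHS pattern not found
R1: no valid match — LHS pattern not found
R2: 4 valid matches — {0↦5, 1↦3, 2↦2, 3↦4}, {0↦5, 1↦3, 2↦2, 3↦7}, {0↦5, 1↦6, 2↦2, 3↦4} (+1 more)
R3: no valid match — LHS pattern not found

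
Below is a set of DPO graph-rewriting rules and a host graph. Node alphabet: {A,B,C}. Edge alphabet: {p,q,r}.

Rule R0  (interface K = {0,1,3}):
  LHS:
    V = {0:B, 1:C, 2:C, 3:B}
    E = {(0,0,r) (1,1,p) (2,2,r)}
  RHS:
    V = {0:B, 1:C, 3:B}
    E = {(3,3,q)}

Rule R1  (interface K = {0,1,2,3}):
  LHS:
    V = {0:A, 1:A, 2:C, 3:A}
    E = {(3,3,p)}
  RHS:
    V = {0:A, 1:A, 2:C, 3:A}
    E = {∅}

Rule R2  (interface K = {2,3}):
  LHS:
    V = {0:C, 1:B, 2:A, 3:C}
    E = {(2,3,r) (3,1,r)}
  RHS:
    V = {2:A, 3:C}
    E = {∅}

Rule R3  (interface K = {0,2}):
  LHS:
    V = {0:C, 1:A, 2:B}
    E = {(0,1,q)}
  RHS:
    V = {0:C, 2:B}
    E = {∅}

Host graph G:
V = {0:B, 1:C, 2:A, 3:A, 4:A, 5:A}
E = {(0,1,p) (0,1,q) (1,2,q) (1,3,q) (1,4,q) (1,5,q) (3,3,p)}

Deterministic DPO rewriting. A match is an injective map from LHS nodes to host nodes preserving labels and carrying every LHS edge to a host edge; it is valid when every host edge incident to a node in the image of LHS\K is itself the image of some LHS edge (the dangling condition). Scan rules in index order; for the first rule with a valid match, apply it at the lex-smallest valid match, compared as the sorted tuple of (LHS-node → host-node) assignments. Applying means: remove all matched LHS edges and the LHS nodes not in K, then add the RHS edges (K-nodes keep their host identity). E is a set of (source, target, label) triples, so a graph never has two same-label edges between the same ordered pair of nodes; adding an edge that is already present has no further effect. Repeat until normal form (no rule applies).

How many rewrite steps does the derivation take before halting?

[0] host  ⇒  6 nodes, 7 edges  {0-p->1 0-q->1 1-q->2 1-q->3 1-q->4 1-q->5 3-p->3}
[1] R1 @ {0↦2, 1↦4, 2↦1, 3↦3}  ⇒  6 nodes, 6 edges  {0-p->1 0-q->1 1-q->2 1-q->3 1-q->4 1-q->5}
[2] R3 @ {0↦1, 1↦2, 2↦0}  ⇒  5 nodes, 5 edges  {0-p->1 0-q->1 1-q->3 1-q->4 1-q->5}
[3] R3 @ {0↦1, 1↦3, 2↦0}  ⇒  4 nodes, 4 edges  {0-p->1 0-q->1 1-q->4 1-q->5}
[4] R3 @ {0↦1, 1↦4, 2↦0}  ⇒  3 nodes, 3 edges  {0-p->1 0-q->1 1-q->5}
[5] R3 @ {0↦1, 1↦5, 2↦0}  ⇒  2 nodes, 2 edges  {0-p->1 0-q->1}
final graph: no rule applies after step 5

Answer: 5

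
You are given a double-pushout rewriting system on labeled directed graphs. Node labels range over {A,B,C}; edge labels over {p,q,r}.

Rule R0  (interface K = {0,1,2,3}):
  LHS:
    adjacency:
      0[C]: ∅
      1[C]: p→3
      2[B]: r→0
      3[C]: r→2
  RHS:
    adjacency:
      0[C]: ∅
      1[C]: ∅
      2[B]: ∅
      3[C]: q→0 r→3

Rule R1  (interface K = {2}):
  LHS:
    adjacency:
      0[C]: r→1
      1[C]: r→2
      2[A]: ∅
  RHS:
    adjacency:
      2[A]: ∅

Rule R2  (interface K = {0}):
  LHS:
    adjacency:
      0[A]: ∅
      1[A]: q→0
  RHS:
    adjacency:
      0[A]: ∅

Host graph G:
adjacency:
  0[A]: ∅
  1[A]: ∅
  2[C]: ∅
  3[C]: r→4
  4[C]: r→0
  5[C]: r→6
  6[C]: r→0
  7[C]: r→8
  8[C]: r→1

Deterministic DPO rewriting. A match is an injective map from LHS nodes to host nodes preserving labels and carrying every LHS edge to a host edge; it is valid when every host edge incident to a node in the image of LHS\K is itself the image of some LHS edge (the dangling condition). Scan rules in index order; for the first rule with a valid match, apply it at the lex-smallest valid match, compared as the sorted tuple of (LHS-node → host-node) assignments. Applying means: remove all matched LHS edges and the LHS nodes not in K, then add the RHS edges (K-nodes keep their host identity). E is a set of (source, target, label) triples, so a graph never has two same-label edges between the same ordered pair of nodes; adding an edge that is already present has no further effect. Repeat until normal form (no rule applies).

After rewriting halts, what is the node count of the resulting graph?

Answer: 3

Derivation:
start.  V:9 E:6  edges: 3-r->4 4-r->0 5-r->6 6-r->0 7-r->8 8-r->1
1. fire R1 via {0↦3, 1↦4, 2↦0}  →  V:7 E:4  edges: 5-r->6 6-r->0 7-r->8 8-r->1
2. fire R1 via {0↦5, 1↦6, 2↦0}  →  V:5 E:2  edges: 7-r->8 8-r->1
3. fire R1 via {0↦7, 1↦8, 2↦1}  →  V:3 E:0  edges: ∅
halt: no rule applies after step 3
NF nodes: {0:A, 1:A, 2:C}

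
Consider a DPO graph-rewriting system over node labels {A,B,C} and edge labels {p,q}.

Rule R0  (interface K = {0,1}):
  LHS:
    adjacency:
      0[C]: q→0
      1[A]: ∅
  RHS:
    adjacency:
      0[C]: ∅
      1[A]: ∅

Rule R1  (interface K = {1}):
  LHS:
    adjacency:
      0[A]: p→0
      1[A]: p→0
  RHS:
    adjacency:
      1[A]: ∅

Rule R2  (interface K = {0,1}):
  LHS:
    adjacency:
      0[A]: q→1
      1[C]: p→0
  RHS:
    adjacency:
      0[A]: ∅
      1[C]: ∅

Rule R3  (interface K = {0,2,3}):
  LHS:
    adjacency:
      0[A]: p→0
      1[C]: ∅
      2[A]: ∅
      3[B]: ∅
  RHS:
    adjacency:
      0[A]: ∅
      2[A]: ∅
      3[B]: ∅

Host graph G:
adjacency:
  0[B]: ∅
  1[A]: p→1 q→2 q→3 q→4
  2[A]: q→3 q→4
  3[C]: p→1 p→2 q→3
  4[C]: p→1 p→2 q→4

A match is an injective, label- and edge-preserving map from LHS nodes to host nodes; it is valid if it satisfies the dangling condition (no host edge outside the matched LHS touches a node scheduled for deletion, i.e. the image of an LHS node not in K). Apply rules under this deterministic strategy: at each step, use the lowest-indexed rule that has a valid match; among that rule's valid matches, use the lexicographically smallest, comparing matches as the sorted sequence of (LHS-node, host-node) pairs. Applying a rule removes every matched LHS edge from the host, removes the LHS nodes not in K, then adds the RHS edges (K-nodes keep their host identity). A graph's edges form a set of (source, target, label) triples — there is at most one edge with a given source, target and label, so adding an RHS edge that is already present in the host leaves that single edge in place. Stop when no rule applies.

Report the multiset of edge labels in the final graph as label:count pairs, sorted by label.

initial: |V|=5 |E|=12  E = 1-p->1 1-q->2 1-q->3 1-q->4 2-q->3 2-q->4 3-p->1 3-p->2 3-q->3 4-p->1 4-p->2 4-q->4
step 1: apply R0 at {0↦3, 1↦1}  → |V|=5 |E|=11  E = 1-p->1 1-q->2 1-q->3 1-q->4 2-q->3 2-q->4 3-p->1 3-p->2 4-p->1 4-p->2 4-q->4
step 2: apply R0 at {0↦4, 1↦1}  → |V|=5 |E|=10  E = 1-p->1 1-q->2 1-q->3 1-q->4 2-q->3 2-q->4 3-p->1 3-p->2 4-p->1 4-p->2
step 3: apply R2 at {0↦1, 1↦3}  → |V|=5 |E|=8  E = 1-p->1 1-q->2 1-q->4 2-q->3 2-q->4 3-p->2 4-p->1 4-p->2
step 4: apply R2 at {0↦1, 1↦4}  → |V|=5 |E|=6  E = 1-p->1 1-q->2 2-q->3 2-q->4 3-p->2 4-p->2
step 5: apply R2 at {0↦2, 1↦3}  → |V|=5 |E|=4  E = 1-p->1 1-q->2 2-q->4 4-p->2
step 6: apply R2 at {0↦2, 1↦4}  → |V|=5 |E|=2  E = 1-p->1 1-q->2
step 7: apply R3 at {0↦1, 1↦3, 2↦2, 3↦0}  → |V|=4 |E|=1  E = 1-q->2
normal form: no rule applies after step 7
NF edges: [(1, 2, 'q')]

Answer: q:1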